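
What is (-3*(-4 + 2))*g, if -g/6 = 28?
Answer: -1008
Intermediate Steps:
g = -168 (g = -6*28 = -168)
(-3*(-4 + 2))*g = -3*(-4 + 2)*(-168) = -3*(-2)*(-168) = 6*(-168) = -1008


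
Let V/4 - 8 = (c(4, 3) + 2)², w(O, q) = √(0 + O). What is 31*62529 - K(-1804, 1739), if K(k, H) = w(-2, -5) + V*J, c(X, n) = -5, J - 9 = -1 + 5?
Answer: 1937515 - I*√2 ≈ 1.9375e+6 - 1.4142*I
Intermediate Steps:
J = 13 (J = 9 + (-1 + 5) = 9 + 4 = 13)
w(O, q) = √O
V = 68 (V = 32 + 4*(-5 + 2)² = 32 + 4*(-3)² = 32 + 4*9 = 32 + 36 = 68)
K(k, H) = 884 + I*√2 (K(k, H) = √(-2) + 68*13 = I*√2 + 884 = 884 + I*√2)
31*62529 - K(-1804, 1739) = 31*62529 - (884 + I*√2) = 1938399 + (-884 - I*√2) = 1937515 - I*√2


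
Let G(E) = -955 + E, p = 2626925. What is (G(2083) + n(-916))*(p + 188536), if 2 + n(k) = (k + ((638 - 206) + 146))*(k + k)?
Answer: 1746548707662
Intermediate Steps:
n(k) = -2 + 2*k*(578 + k) (n(k) = -2 + (k + ((638 - 206) + 146))*(k + k) = -2 + (k + (432 + 146))*(2*k) = -2 + (k + 578)*(2*k) = -2 + (578 + k)*(2*k) = -2 + 2*k*(578 + k))
(G(2083) + n(-916))*(p + 188536) = ((-955 + 2083) + (-2 + 2*(-916)² + 1156*(-916)))*(2626925 + 188536) = (1128 + (-2 + 2*839056 - 1058896))*2815461 = (1128 + (-2 + 1678112 - 1058896))*2815461 = (1128 + 619214)*2815461 = 620342*2815461 = 1746548707662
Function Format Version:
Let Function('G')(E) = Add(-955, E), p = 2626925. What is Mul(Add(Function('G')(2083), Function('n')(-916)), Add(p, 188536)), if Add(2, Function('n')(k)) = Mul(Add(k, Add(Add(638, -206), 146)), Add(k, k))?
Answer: 1746548707662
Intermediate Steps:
Function('n')(k) = Add(-2, Mul(2, k, Add(578, k))) (Function('n')(k) = Add(-2, Mul(Add(k, Add(Add(638, -206), 146)), Add(k, k))) = Add(-2, Mul(Add(k, Add(432, 146)), Mul(2, k))) = Add(-2, Mul(Add(k, 578), Mul(2, k))) = Add(-2, Mul(Add(578, k), Mul(2, k))) = Add(-2, Mul(2, k, Add(578, k))))
Mul(Add(Function('G')(2083), Function('n')(-916)), Add(p, 188536)) = Mul(Add(Add(-955, 2083), Add(-2, Mul(2, Pow(-916, 2)), Mul(1156, -916))), Add(2626925, 188536)) = Mul(Add(1128, Add(-2, Mul(2, 839056), -1058896)), 2815461) = Mul(Add(1128, Add(-2, 1678112, -1058896)), 2815461) = Mul(Add(1128, 619214), 2815461) = Mul(620342, 2815461) = 1746548707662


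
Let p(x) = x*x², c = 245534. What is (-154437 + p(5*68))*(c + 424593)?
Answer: 26235179204501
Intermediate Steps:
p(x) = x³
(-154437 + p(5*68))*(c + 424593) = (-154437 + (5*68)³)*(245534 + 424593) = (-154437 + 340³)*670127 = (-154437 + 39304000)*670127 = 39149563*670127 = 26235179204501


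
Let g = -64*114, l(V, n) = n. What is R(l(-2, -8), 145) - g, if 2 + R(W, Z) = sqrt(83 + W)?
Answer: 7294 + 5*sqrt(3) ≈ 7302.7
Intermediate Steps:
g = -7296
R(W, Z) = -2 + sqrt(83 + W)
R(l(-2, -8), 145) - g = (-2 + sqrt(83 - 8)) - 1*(-7296) = (-2 + sqrt(75)) + 7296 = (-2 + 5*sqrt(3)) + 7296 = 7294 + 5*sqrt(3)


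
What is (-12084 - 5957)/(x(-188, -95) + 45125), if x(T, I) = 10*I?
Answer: -18041/44175 ≈ -0.40840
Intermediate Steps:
(-12084 - 5957)/(x(-188, -95) + 45125) = (-12084 - 5957)/(10*(-95) + 45125) = -18041/(-950 + 45125) = -18041/44175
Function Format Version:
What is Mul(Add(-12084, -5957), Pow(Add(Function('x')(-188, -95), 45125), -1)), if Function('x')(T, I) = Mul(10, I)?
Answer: Rational(-18041, 44175) ≈ -0.40840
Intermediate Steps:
Mul(Add(-12084, -5957), Pow(Add(Function('x')(-188, -95), 45125), -1)) = Mul(Add(-12084, -5957), Pow(Add(Mul(10, -95), 45125), -1)) = Mul(-18041, Pow(Add(-950, 45125), -1)) = Mul(-18041, Pow(44175, -1)) = Mul(-18041, Rational(1, 44175)) = Rational(-18041, 44175)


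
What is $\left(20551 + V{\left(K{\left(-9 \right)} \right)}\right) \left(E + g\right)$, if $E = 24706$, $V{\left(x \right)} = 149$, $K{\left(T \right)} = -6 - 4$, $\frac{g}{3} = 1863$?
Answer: $627106500$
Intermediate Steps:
$g = 5589$ ($g = 3 \cdot 1863 = 5589$)
$K{\left(T \right)} = -10$
$\left(20551 + V{\left(K{\left(-9 \right)} \right)}\right) \left(E + g\right) = \left(20551 + 149\right) \left(24706 + 5589\right) = 20700 \cdot 30295 = 627106500$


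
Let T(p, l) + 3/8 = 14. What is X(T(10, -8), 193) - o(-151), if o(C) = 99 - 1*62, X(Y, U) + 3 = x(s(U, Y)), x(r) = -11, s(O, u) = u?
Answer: -51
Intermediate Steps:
T(p, l) = 109/8 (T(p, l) = -3/8 + 14 = 109/8)
X(Y, U) = -14 (X(Y, U) = -3 - 11 = -14)
o(C) = 37 (o(C) = 99 - 62 = 37)
X(T(10, -8), 193) - o(-151) = -14 - 1*37 = -14 - 37 = -51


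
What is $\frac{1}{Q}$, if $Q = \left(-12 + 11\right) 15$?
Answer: $- \frac{1}{15} \approx -0.066667$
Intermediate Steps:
$Q = -15$ ($Q = \left(-1\right) 15 = -15$)
$\frac{1}{Q} = \frac{1}{-15} = - \frac{1}{15}$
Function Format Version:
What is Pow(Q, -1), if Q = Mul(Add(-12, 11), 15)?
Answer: Rational(-1, 15) ≈ -0.066667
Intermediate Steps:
Q = -15 (Q = Mul(-1, 15) = -15)
Pow(Q, -1) = Pow(-15, -1) = Rational(-1, 15)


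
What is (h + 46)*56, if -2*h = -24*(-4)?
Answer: -112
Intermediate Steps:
h = -48 (h = -(-12)*(-4) = -½*96 = -48)
(h + 46)*56 = (-48 + 46)*56 = -2*56 = -112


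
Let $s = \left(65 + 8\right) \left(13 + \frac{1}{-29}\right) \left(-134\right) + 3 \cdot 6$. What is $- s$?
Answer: $\frac{3677510}{29} \approx 1.2681 \cdot 10^{5}$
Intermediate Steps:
$s = - \frac{3677510}{29}$ ($s = 73 \left(13 - \frac{1}{29}\right) \left(-134\right) + 18 = 73 \cdot \frac{376}{29} \left(-134\right) + 18 = \frac{27448}{29} \left(-134\right) + 18 = - \frac{3678032}{29} + 18 = - \frac{3677510}{29} \approx -1.2681 \cdot 10^{5}$)
$- s = \left(-1\right) \left(- \frac{3677510}{29}\right) = \frac{3677510}{29}$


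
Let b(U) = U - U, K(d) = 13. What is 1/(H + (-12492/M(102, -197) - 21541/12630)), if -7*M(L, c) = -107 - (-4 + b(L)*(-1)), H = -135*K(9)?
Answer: -1300890/3389698393 ≈ -0.00038378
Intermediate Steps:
b(U) = 0
H = -1755 (H = -135*13 = -1755)
M(L, c) = 103/7 (M(L, c) = -(-107 - (-4 + 0*(-1)))/7 = -(-107 - (-4 + 0))/7 = -(-107 - 1*(-4))/7 = -(-107 + 4)/7 = -⅐*(-103) = 103/7)
1/(H + (-12492/M(102, -197) - 21541/12630)) = 1/(-1755 + (-12492/103/7 - 21541/12630)) = 1/(-1755 + (-12492*7/103 - 21541*1/12630)) = 1/(-1755 + (-87444/103 - 21541/12630)) = 1/(-1755 - 1106636443/1300890) = 1/(-3389698393/1300890) = -1300890/3389698393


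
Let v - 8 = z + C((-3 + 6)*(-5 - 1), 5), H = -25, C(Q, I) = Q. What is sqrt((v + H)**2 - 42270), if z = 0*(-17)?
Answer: I*sqrt(41045) ≈ 202.6*I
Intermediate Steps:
z = 0
v = -10 (v = 8 + (0 + (-3 + 6)*(-5 - 1)) = 8 + (0 + 3*(-6)) = 8 + (0 - 18) = 8 - 18 = -10)
sqrt((v + H)**2 - 42270) = sqrt((-10 - 25)**2 - 42270) = sqrt((-35)**2 - 42270) = sqrt(1225 - 42270) = sqrt(-41045) = I*sqrt(41045)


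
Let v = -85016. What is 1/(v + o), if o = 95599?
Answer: 1/10583 ≈ 9.4491e-5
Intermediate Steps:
1/(v + o) = 1/(-85016 + 95599) = 1/10583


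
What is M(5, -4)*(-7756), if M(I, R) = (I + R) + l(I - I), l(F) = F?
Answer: -7756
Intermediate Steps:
M(I, R) = I + R (M(I, R) = (I + R) + (I - I) = (I + R) + 0 = I + R)
M(5, -4)*(-7756) = (5 - 4)*(-7756) = 1*(-7756) = -7756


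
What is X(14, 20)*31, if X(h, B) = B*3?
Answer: 1860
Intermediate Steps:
X(h, B) = 3*B
X(14, 20)*31 = (3*20)*31 = 60*31 = 1860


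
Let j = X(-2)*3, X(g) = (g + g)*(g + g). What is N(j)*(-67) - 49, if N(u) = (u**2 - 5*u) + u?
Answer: -141553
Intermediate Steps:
X(g) = 4*g**2 (X(g) = (2*g)*(2*g) = 4*g**2)
j = 48 (j = (4*(-2)**2)*3 = (4*4)*3 = 16*3 = 48)
N(u) = u**2 - 4*u
N(j)*(-67) - 49 = (48*(-4 + 48))*(-67) - 49 = (48*44)*(-67) - 49 = 2112*(-67) - 49 = -141504 - 49 = -141553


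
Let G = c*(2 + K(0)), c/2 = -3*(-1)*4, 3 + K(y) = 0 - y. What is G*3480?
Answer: -83520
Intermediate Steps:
K(y) = -3 - y (K(y) = -3 + (0 - y) = -3 - y)
c = 24 (c = 2*(-3*(-1)*4) = 2*(3*4) = 2*12 = 24)
G = -24 (G = 24*(2 + (-3 - 1*0)) = 24*(2 + (-3 + 0)) = 24*(2 - 3) = 24*(-1) = -24)
G*3480 = -24*3480 = -83520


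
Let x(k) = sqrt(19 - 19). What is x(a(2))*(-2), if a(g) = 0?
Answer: 0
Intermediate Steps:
x(k) = 0 (x(k) = sqrt(0) = 0)
x(a(2))*(-2) = 0*(-2) = 0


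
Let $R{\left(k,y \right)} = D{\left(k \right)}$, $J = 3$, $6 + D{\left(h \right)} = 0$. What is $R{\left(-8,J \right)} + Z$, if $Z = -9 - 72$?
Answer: $-87$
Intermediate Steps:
$D{\left(h \right)} = -6$ ($D{\left(h \right)} = -6 + 0 = -6$)
$R{\left(k,y \right)} = -6$
$Z = -81$ ($Z = -9 - 72 = -81$)
$R{\left(-8,J \right)} + Z = -6 - 81 = -87$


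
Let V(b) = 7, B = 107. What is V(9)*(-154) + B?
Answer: -971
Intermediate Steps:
V(9)*(-154) + B = 7*(-154) + 107 = -1078 + 107 = -971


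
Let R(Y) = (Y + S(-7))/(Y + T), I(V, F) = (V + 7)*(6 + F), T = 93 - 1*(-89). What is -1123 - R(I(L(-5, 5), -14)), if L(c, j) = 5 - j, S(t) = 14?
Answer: -3368/3 ≈ -1122.7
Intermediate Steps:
T = 182 (T = 93 + 89 = 182)
I(V, F) = (6 + F)*(7 + V) (I(V, F) = (7 + V)*(6 + F) = (6 + F)*(7 + V))
R(Y) = (14 + Y)/(182 + Y) (R(Y) = (Y + 14)/(Y + 182) = (14 + Y)/(182 + Y))
-1123 - R(I(L(-5, 5), -14)) = -1123 - (14 + (42 + 6*(5 - 1*5) + 7*(-14) - 14*(5 - 1*5)))/(182 + (42 + 6*(5 - 1*5) + 7*(-14) - 14*(5 - 1*5))) = -1123 - (14 + (42 + 6*(5 - 5) - 98 - 14*(5 - 5)))/(182 + (42 + 6*(5 - 5) - 98 - 14*(5 - 5))) = -1123 - (14 + (42 + 6*0 - 98 - 14*0))/(182 + (42 + 6*0 - 98 - 14*0)) = -1123 - (14 + (42 + 0 - 98 + 0))/(182 + (42 + 0 - 98 + 0)) = -1123 - (14 - 56)/(182 - 56) = -1123 - (-42)/126 = -1123 - 1*(-⅓) = -1123 + ⅓ = -3368/3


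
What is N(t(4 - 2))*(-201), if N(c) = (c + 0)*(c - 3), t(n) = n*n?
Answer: -804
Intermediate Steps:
t(n) = n²
N(c) = c*(-3 + c)
N(t(4 - 2))*(-201) = ((4 - 2)²*(-3 + (4 - 2)²))*(-201) = (2²*(-3 + 2²))*(-201) = (4*(-3 + 4))*(-201) = (4*1)*(-201) = 4*(-201) = -804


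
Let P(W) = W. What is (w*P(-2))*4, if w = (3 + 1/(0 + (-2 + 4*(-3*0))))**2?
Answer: -50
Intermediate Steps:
w = 25/4 (w = (3 + 1/(0 + (-2 + 4*0)))**2 = (3 + 1/(0 + (-2 + 0)))**2 = (3 + 1/(0 - 2))**2 = (3 + 1/(-2))**2 = (3 - 1/2)**2 = (5/2)**2 = 25/4 ≈ 6.2500)
(w*P(-2))*4 = ((25/4)*(-2))*4 = -25/2*4 = -50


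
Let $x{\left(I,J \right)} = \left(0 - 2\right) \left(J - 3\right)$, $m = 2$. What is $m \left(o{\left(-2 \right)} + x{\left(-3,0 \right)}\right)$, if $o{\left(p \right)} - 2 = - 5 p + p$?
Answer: $32$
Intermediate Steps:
$x{\left(I,J \right)} = 6 - 2 J$ ($x{\left(I,J \right)} = - 2 \left(-3 + J\right) = 6 - 2 J$)
$o{\left(p \right)} = 2 - 4 p$ ($o{\left(p \right)} = 2 + \left(- 5 p + p\right) = 2 - 4 p$)
$m \left(o{\left(-2 \right)} + x{\left(-3,0 \right)}\right) = 2 \left(\left(2 - -8\right) + \left(6 - 0\right)\right) = 2 \left(\left(2 + 8\right) + \left(6 + 0\right)\right) = 2 \left(10 + 6\right) = 2 \cdot 16 = 32$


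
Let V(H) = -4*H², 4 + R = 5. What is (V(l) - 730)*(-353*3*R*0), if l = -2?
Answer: 0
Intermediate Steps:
R = 1 (R = -4 + 5 = 1)
(V(l) - 730)*(-353*3*R*0) = (-4*(-2)² - 730)*(-353*3*1*0) = (-4*4 - 730)*(-1059*0) = (-16 - 730)*(-353*0) = -746*0 = 0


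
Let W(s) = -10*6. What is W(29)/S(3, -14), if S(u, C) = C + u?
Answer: 60/11 ≈ 5.4545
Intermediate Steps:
W(s) = -60
W(29)/S(3, -14) = -60/(-14 + 3) = -60/(-11) = -60*(-1/11) = 60/11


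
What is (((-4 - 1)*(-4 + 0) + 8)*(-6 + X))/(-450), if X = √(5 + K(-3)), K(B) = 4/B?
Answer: 28/75 - 14*√33/675 ≈ 0.25419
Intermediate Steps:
X = √33/3 (X = √(5 + 4/(-3)) = √(5 + 4*(-⅓)) = √(5 - 4/3) = √(11/3) = √33/3 ≈ 1.9149)
(((-4 - 1)*(-4 + 0) + 8)*(-6 + X))/(-450) = (((-4 - 1)*(-4 + 0) + 8)*(-6 + √33/3))/(-450) = -(-5*(-4) + 8)*(-6 + √33/3)/450 = -(20 + 8)*(-6 + √33/3)/450 = -14*(-6 + √33/3)/225 = -(-168 + 28*√33/3)/450 = 28/75 - 14*√33/675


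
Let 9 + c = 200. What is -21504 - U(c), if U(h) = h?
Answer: -21695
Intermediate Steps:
c = 191 (c = -9 + 200 = 191)
-21504 - U(c) = -21504 - 1*191 = -21504 - 191 = -21695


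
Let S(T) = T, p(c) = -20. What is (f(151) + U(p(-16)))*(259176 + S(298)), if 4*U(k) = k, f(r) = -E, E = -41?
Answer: 9341064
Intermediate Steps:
f(r) = 41 (f(r) = -1*(-41) = 41)
U(k) = k/4
(f(151) + U(p(-16)))*(259176 + S(298)) = (41 + (¼)*(-20))*(259176 + 298) = (41 - 5)*259474 = 36*259474 = 9341064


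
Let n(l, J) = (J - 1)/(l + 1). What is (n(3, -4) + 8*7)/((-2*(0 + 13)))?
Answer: -219/104 ≈ -2.1058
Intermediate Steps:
n(l, J) = (-1 + J)/(1 + l)
(n(3, -4) + 8*7)/((-2*(0 + 13))) = ((-1 - 4)/(1 + 3) + 8*7)/((-2*(0 + 13))) = (-5/4 + 56)/((-2*13)) = ((¼)*(-5) + 56)/(-26) = (-5/4 + 56)*(-1/26) = (219/4)*(-1/26) = -219/104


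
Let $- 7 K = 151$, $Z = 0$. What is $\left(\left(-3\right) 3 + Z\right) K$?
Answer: $\frac{1359}{7} \approx 194.14$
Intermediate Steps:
$K = - \frac{151}{7}$ ($K = \left(- \frac{1}{7}\right) 151 = - \frac{151}{7} \approx -21.571$)
$\left(\left(-3\right) 3 + Z\right) K = \left(\left(-3\right) 3 + 0\right) \left(- \frac{151}{7}\right) = \left(-9 + 0\right) \left(- \frac{151}{7}\right) = \left(-9\right) \left(- \frac{151}{7}\right) = \frac{1359}{7}$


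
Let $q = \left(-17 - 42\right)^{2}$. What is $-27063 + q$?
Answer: $-23582$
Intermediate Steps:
$q = 3481$ ($q = \left(-59\right)^{2} = 3481$)
$-27063 + q = -27063 + 3481 = -23582$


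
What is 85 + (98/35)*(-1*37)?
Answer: -93/5 ≈ -18.600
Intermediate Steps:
85 + (98/35)*(-1*37) = 85 + (98*(1/35))*(-37) = 85 + (14/5)*(-37) = 85 - 518/5 = -93/5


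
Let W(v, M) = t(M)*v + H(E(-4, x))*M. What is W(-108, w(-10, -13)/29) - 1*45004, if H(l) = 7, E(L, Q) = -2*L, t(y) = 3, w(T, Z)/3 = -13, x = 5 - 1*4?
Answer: -1314785/29 ≈ -45337.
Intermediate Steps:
x = 1 (x = 5 - 4 = 1)
w(T, Z) = -39 (w(T, Z) = 3*(-13) = -39)
W(v, M) = 3*v + 7*M
W(-108, w(-10, -13)/29) - 1*45004 = (3*(-108) + 7*(-39/29)) - 1*45004 = (-324 + 7*(-39*1/29)) - 45004 = (-324 + 7*(-39/29)) - 45004 = (-324 - 273/29) - 45004 = -9669/29 - 45004 = -1314785/29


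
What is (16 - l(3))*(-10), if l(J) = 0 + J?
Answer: -130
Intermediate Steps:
l(J) = J
(16 - l(3))*(-10) = (16 - 1*3)*(-10) = (16 - 3)*(-10) = 13*(-10) = -130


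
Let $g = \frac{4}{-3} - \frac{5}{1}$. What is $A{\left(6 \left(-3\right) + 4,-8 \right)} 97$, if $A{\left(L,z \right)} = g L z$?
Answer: $- \frac{206416}{3} \approx -68805.0$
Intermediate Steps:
$g = - \frac{19}{3}$ ($g = 4 \left(- \frac{1}{3}\right) - 5 = - \frac{4}{3} - 5 = - \frac{19}{3} \approx -6.3333$)
$A{\left(L,z \right)} = - \frac{19 L z}{3}$
$A{\left(6 \left(-3\right) + 4,-8 \right)} 97 = \left(- \frac{19}{3}\right) \left(6 \left(-3\right) + 4\right) \left(-8\right) 97 = \left(- \frac{19}{3}\right) \left(-18 + 4\right) \left(-8\right) 97 = \left(- \frac{19}{3}\right) \left(-14\right) \left(-8\right) 97 = \left(- \frac{2128}{3}\right) 97 = - \frac{206416}{3}$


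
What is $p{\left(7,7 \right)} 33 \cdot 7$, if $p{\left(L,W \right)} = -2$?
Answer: $-462$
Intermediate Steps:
$p{\left(7,7 \right)} 33 \cdot 7 = \left(-2\right) 33 \cdot 7 = \left(-66\right) 7 = -462$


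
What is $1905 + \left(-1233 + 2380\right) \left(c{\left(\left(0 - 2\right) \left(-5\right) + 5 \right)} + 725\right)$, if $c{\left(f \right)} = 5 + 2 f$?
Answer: $873625$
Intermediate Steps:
$1905 + \left(-1233 + 2380\right) \left(c{\left(\left(0 - 2\right) \left(-5\right) + 5 \right)} + 725\right) = 1905 + \left(-1233 + 2380\right) \left(\left(5 + 2 \left(\left(0 - 2\right) \left(-5\right) + 5\right)\right) + 725\right) = 1905 + 1147 \left(\left(5 + 2 \left(\left(0 - 2\right) \left(-5\right) + 5\right)\right) + 725\right) = 1905 + 1147 \left(\left(5 + 2 \left(\left(-2\right) \left(-5\right) + 5\right)\right) + 725\right) = 1905 + 1147 \left(\left(5 + 2 \left(10 + 5\right)\right) + 725\right) = 1905 + 1147 \left(\left(5 + 2 \cdot 15\right) + 725\right) = 1905 + 1147 \left(\left(5 + 30\right) + 725\right) = 1905 + 1147 \left(35 + 725\right) = 1905 + 1147 \cdot 760 = 1905 + 871720 = 873625$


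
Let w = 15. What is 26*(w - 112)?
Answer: -2522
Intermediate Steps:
26*(w - 112) = 26*(15 - 112) = 26*(-97) = -2522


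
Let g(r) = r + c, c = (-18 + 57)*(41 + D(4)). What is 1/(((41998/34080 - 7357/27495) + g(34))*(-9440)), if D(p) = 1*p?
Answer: -390429/6597183187210 ≈ -5.9181e-8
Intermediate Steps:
D(p) = p
c = 1755 (c = (-18 + 57)*(41 + 4) = 39*45 = 1755)
g(r) = 1755 + r (g(r) = r + 1755 = 1755 + r)
1/(((41998/34080 - 7357/27495) + g(34))*(-9440)) = 1/(((41998/34080 - 7357/27495) + (1755 + 34))*(-9440)) = -1/9440/((41998*(1/34080) - 7357*1/27495) + 1789) = -1/9440/((20999/17040 - 7357/27495) + 1789) = -1/9440/(6026723/6246864 + 1789) = -1/9440/(11181666419/6246864) = (6246864/11181666419)*(-1/9440) = -390429/6597183187210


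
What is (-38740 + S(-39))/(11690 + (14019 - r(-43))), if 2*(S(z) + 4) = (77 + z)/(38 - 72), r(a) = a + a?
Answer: -263463/175406 ≈ -1.5020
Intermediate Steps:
r(a) = 2*a
S(z) = -349/68 - z/68 (S(z) = -4 + ((77 + z)/(38 - 72))/2 = -4 + ((77 + z)/(-34))/2 = -4 + ((77 + z)*(-1/34))/2 = -4 + (-77/34 - z/34)/2 = -4 + (-77/68 - z/68) = -349/68 - z/68)
(-38740 + S(-39))/(11690 + (14019 - r(-43))) = (-38740 + (-349/68 - 1/68*(-39)))/(11690 + (14019 - 2*(-43))) = (-38740 + (-349/68 + 39/68))/(11690 + (14019 - 1*(-86))) = (-38740 - 155/34)/(11690 + (14019 + 86)) = -1317315/(34*(11690 + 14105)) = -1317315/34/25795 = -1317315/34*1/25795 = -263463/175406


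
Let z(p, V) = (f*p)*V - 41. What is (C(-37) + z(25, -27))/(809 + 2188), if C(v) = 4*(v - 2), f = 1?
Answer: -872/2997 ≈ -0.29096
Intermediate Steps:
z(p, V) = -41 + V*p (z(p, V) = (1*p)*V - 41 = p*V - 41 = V*p - 41 = -41 + V*p)
C(v) = -8 + 4*v (C(v) = 4*(-2 + v) = -8 + 4*v)
(C(-37) + z(25, -27))/(809 + 2188) = ((-8 + 4*(-37)) + (-41 - 27*25))/(809 + 2188) = ((-8 - 148) + (-41 - 675))/2997 = (-156 - 716)*(1/2997) = -872*1/2997 = -872/2997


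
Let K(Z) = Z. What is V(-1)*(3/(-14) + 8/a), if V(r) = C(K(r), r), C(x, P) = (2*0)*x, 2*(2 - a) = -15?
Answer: 0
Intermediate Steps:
a = 19/2 (a = 2 - 1/2*(-15) = 2 + 15/2 = 19/2 ≈ 9.5000)
C(x, P) = 0 (C(x, P) = 0*x = 0)
V(r) = 0
V(-1)*(3/(-14) + 8/a) = 0*(3/(-14) + 8/(19/2)) = 0*(3*(-1/14) + 8*(2/19)) = 0*(-3/14 + 16/19) = 0*(167/266) = 0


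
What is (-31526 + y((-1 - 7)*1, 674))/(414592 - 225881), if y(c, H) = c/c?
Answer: -31525/188711 ≈ -0.16705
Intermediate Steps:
y(c, H) = 1
(-31526 + y((-1 - 7)*1, 674))/(414592 - 225881) = (-31526 + 1)/(414592 - 225881) = -31525/188711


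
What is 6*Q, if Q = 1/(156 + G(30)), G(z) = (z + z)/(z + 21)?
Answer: 51/1336 ≈ 0.038174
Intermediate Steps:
G(z) = 2*z/(21 + z) (G(z) = (2*z)/(21 + z) = 2*z/(21 + z))
Q = 17/2672 (Q = 1/(156 + 2*30/(21 + 30)) = 1/(156 + 2*30/51) = 1/(156 + 2*30*(1/51)) = 1/(156 + 20/17) = 1/(2672/17) = 17/2672 ≈ 0.0063623)
6*Q = 6*(17/2672) = 51/1336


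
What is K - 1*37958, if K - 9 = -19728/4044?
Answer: -12790457/337 ≈ -37954.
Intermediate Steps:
K = 1389/337 (K = 9 - 19728/4044 = 9 - 19728*1/4044 = 9 - 1644/337 = 1389/337 ≈ 4.1217)
K - 1*37958 = 1389/337 - 1*37958 = 1389/337 - 37958 = -12790457/337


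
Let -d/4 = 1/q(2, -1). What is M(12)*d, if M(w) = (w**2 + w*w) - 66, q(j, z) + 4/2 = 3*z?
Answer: 888/5 ≈ 177.60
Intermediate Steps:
q(j, z) = -2 + 3*z
M(w) = -66 + 2*w**2 (M(w) = (w**2 + w**2) - 66 = 2*w**2 - 66 = -66 + 2*w**2)
d = 4/5 (d = -4/(-2 + 3*(-1)) = -4/(-2 - 3) = -4/(-5) = -4*(-1/5) = 4/5 ≈ 0.80000)
M(12)*d = (-66 + 2*12**2)*(4/5) = (-66 + 2*144)*(4/5) = (-66 + 288)*(4/5) = 222*(4/5) = 888/5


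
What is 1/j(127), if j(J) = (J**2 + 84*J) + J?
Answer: 1/26924 ≈ 3.7142e-5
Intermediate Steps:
j(J) = J**2 + 85*J
1/j(127) = 1/(127*(85 + 127)) = 1/(127*212) = 1/26924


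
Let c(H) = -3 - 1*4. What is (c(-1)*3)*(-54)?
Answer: 1134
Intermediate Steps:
c(H) = -7 (c(H) = -3 - 4 = -7)
(c(-1)*3)*(-54) = -7*3*(-54) = -21*(-54) = 1134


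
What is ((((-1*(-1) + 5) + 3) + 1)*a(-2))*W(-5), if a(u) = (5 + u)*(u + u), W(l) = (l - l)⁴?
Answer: 0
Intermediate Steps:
W(l) = 0 (W(l) = 0⁴ = 0)
a(u) = 2*u*(5 + u) (a(u) = (5 + u)*(2*u) = 2*u*(5 + u))
((((-1*(-1) + 5) + 3) + 1)*a(-2))*W(-5) = ((((-1*(-1) + 5) + 3) + 1)*(2*(-2)*(5 - 2)))*0 = ((((1 + 5) + 3) + 1)*(2*(-2)*3))*0 = (((6 + 3) + 1)*(-12))*0 = ((9 + 1)*(-12))*0 = (10*(-12))*0 = -120*0 = 0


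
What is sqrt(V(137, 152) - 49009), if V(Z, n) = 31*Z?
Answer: I*sqrt(44762) ≈ 211.57*I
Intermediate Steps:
sqrt(V(137, 152) - 49009) = sqrt(31*137 - 49009) = sqrt(4247 - 49009) = sqrt(-44762) = I*sqrt(44762)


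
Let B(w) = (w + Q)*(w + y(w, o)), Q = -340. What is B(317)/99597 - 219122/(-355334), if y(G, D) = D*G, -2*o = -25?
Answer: -4383699595/11796733466 ≈ -0.37160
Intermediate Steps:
o = 25/2 (o = -1/2*(-25) = 25/2 ≈ 12.500)
B(w) = 27*w*(-340 + w)/2 (B(w) = (w - 340)*(w + 25*w/2) = (-340 + w)*(27*w/2) = 27*w*(-340 + w)/2)
B(317)/99597 - 219122/(-355334) = ((27/2)*317*(-340 + 317))/99597 - 219122/(-355334) = ((27/2)*317*(-23))*(1/99597) - 219122*(-1/355334) = -196857/2*1/99597 + 109561/177667 = -65619/66398 + 109561/177667 = -4383699595/11796733466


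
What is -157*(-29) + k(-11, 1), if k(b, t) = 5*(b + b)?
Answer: 4443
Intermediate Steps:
k(b, t) = 10*b (k(b, t) = 5*(2*b) = 10*b)
-157*(-29) + k(-11, 1) = -157*(-29) + 10*(-11) = 4553 - 110 = 4443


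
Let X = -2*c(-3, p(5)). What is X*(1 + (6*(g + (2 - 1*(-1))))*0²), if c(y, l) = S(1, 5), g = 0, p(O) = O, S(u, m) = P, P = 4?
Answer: -8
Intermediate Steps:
S(u, m) = 4
c(y, l) = 4
X = -8 (X = -2*4 = -8)
X*(1 + (6*(g + (2 - 1*(-1))))*0²) = -8*(1 + (6*(0 + (2 - 1*(-1))))*0²) = -8*(1 + (6*(0 + (2 + 1)))*0) = -8*(1 + (6*(0 + 3))*0) = -8*(1 + (6*3)*0) = -8*(1 + 18*0) = -8*(1 + 0) = -8*1 = -8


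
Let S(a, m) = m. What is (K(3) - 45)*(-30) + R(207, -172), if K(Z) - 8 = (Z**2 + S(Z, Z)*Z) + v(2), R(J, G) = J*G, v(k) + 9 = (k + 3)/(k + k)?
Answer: -69603/2 ≈ -34802.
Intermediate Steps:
v(k) = -9 + (3 + k)/(2*k) (v(k) = -9 + (k + 3)/(k + k) = -9 + (3 + k)/((2*k)) = -9 + (3 + k)*(1/(2*k)) = -9 + (3 + k)/(2*k))
R(J, G) = G*J
K(Z) = 1/4 + 2*Z**2 (K(Z) = 8 + ((Z**2 + Z*Z) + (1/2)*(3 - 17*2)/2) = 8 + ((Z**2 + Z**2) + (1/2)*(1/2)*(3 - 34)) = 8 + (2*Z**2 + (1/2)*(1/2)*(-31)) = 8 + (2*Z**2 - 31/4) = 8 + (-31/4 + 2*Z**2) = 1/4 + 2*Z**2)
(K(3) - 45)*(-30) + R(207, -172) = ((1/4 + 2*3**2) - 45)*(-30) - 172*207 = ((1/4 + 2*9) - 45)*(-30) - 35604 = ((1/4 + 18) - 45)*(-30) - 35604 = (73/4 - 45)*(-30) - 35604 = -107/4*(-30) - 35604 = 1605/2 - 35604 = -69603/2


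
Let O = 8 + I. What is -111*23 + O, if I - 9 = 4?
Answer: -2532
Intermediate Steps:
I = 13 (I = 9 + 4 = 13)
O = 21 (O = 8 + 13 = 21)
-111*23 + O = -111*23 + 21 = -2553 + 21 = -2532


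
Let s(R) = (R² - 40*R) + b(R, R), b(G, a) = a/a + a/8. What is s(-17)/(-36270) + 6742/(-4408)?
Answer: -82932911/53292720 ≈ -1.5562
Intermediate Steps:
b(G, a) = 1 + a/8 (b(G, a) = 1 + a*(⅛) = 1 + a/8)
s(R) = 1 + R² - 319*R/8 (s(R) = (R² - 40*R) + (1 + R/8) = 1 + R² - 319*R/8)
s(-17)/(-36270) + 6742/(-4408) = (1 + (-17)² - 319/8*(-17))/(-36270) + 6742/(-4408) = (1 + 289 + 5423/8)*(-1/36270) + 6742*(-1/4408) = (7743/8)*(-1/36270) - 3371/2204 = -2581/96720 - 3371/2204 = -82932911/53292720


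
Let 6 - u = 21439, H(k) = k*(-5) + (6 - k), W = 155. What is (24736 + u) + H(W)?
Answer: 2379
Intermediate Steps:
H(k) = 6 - 6*k (H(k) = -5*k + (6 - k) = 6 - 6*k)
u = -21433 (u = 6 - 1*21439 = 6 - 21439 = -21433)
(24736 + u) + H(W) = (24736 - 21433) + (6 - 6*155) = 3303 + (6 - 930) = 3303 - 924 = 2379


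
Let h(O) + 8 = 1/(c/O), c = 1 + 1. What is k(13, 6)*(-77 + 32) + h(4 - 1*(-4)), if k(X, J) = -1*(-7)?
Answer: -319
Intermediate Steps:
c = 2
k(X, J) = 7
h(O) = -8 + O/2 (h(O) = -8 + 1/(2/O) = -8 + O/2)
k(13, 6)*(-77 + 32) + h(4 - 1*(-4)) = 7*(-77 + 32) + (-8 + (4 - 1*(-4))/2) = 7*(-45) + (-8 + (4 + 4)/2) = -315 + (-8 + (½)*8) = -315 + (-8 + 4) = -315 - 4 = -319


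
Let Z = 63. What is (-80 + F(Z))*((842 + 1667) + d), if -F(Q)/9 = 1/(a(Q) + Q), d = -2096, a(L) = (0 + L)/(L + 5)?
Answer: -2283772/69 ≈ -33098.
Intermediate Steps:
a(L) = L/(5 + L)
F(Q) = -9/(Q + Q/(5 + Q)) (F(Q) = -9/(Q/(5 + Q) + Q) = -9/(Q + Q/(5 + Q)))
(-80 + F(Z))*((842 + 1667) + d) = (-80 + 9*(-5 - 1*63)/(63*(6 + 63)))*((842 + 1667) - 2096) = (-80 + 9*(1/63)*(-5 - 63)/69)*(2509 - 2096) = (-80 + 9*(1/63)*(1/69)*(-68))*413 = (-80 - 68/483)*413 = -38708/483*413 = -2283772/69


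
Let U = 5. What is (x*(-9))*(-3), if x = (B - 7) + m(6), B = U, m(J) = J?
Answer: 108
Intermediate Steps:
B = 5
x = 4 (x = (5 - 7) + 6 = -2 + 6 = 4)
(x*(-9))*(-3) = (4*(-9))*(-3) = -36*(-3) = 108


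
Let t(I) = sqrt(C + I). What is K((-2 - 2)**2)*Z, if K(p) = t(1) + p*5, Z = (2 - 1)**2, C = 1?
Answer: 80 + sqrt(2) ≈ 81.414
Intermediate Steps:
t(I) = sqrt(1 + I)
Z = 1 (Z = 1**2 = 1)
K(p) = sqrt(2) + 5*p (K(p) = sqrt(1 + 1) + p*5 = sqrt(2) + 5*p)
K((-2 - 2)**2)*Z = (sqrt(2) + 5*(-2 - 2)**2)*1 = (sqrt(2) + 5*(-4)**2)*1 = (sqrt(2) + 5*16)*1 = (sqrt(2) + 80)*1 = (80 + sqrt(2))*1 = 80 + sqrt(2)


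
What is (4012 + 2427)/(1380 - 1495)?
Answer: -6439/115 ≈ -55.991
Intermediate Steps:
(4012 + 2427)/(1380 - 1495) = 6439/(-115) = 6439*(-1/115) = -6439/115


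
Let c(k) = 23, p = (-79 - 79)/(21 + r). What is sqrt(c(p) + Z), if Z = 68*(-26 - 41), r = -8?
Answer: I*sqrt(4533) ≈ 67.328*I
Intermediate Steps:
Z = -4556 (Z = 68*(-67) = -4556)
p = -158/13 (p = (-79 - 79)/(21 - 8) = -158/13 ≈ -12.154)
sqrt(c(p) + Z) = sqrt(23 - 4556) = sqrt(-4533) = I*sqrt(4533)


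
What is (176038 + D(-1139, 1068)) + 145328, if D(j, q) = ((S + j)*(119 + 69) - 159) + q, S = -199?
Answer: 70731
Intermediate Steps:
D(j, q) = -37571 + q + 188*j (D(j, q) = ((-199 + j)*(119 + 69) - 159) + q = ((-199 + j)*188 - 159) + q = ((-37412 + 188*j) - 159) + q = (-37571 + 188*j) + q = -37571 + q + 188*j)
(176038 + D(-1139, 1068)) + 145328 = (176038 + (-37571 + 1068 + 188*(-1139))) + 145328 = (176038 + (-37571 + 1068 - 214132)) + 145328 = (176038 - 250635) + 145328 = -74597 + 145328 = 70731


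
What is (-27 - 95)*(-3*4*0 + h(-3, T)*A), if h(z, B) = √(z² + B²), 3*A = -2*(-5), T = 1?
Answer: -1220*√10/3 ≈ -1286.0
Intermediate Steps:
A = 10/3 (A = (-2*(-5))/3 = (⅓)*10 = 10/3 ≈ 3.3333)
h(z, B) = √(B² + z²)
(-27 - 95)*(-3*4*0 + h(-3, T)*A) = (-27 - 95)*(-3*4*0 + √(1² + (-3)²)*(10/3)) = -122*(-12*0 + √(1 + 9)*(10/3)) = -122*(0 + √10*(10/3)) = -122*(0 + 10*√10/3) = -1220*√10/3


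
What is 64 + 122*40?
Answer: 4944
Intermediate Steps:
64 + 122*40 = 64 + 4880 = 4944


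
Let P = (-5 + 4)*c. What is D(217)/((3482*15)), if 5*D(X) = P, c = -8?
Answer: 4/130575 ≈ 3.0634e-5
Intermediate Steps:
P = 8 (P = (-5 + 4)*(-8) = -1*(-8) = 8)
D(X) = 8/5 (D(X) = (⅕)*8 = 8/5)
D(217)/((3482*15)) = 8/(5*((3482*15))) = (8/5)/52230 = (8/5)*(1/52230) = 4/130575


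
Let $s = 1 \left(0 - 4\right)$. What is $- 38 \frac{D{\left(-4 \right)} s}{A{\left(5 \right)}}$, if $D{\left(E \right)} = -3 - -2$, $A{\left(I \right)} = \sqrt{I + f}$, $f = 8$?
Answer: $- \frac{152 \sqrt{13}}{13} \approx -42.157$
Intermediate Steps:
$s = -4$ ($s = 1 \left(-4\right) = -4$)
$A{\left(I \right)} = \sqrt{8 + I}$ ($A{\left(I \right)} = \sqrt{I + 8} = \sqrt{8 + I}$)
$D{\left(E \right)} = -1$ ($D{\left(E \right)} = -3 + 2 = -1$)
$- 38 \frac{D{\left(-4 \right)} s}{A{\left(5 \right)}} = - 38 \frac{\left(-1\right) \left(-4\right)}{\sqrt{8 + 5}} = - 38 \frac{4}{\sqrt{13}} = - 38 \cdot 4 \frac{\sqrt{13}}{13} = - 38 \frac{4 \sqrt{13}}{13} = - \frac{152 \sqrt{13}}{13}$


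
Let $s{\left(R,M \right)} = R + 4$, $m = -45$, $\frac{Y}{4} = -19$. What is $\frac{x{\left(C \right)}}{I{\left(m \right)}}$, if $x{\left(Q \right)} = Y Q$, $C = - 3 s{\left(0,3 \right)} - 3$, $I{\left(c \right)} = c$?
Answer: $- \frac{76}{3} \approx -25.333$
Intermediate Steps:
$Y = -76$ ($Y = 4 \left(-19\right) = -76$)
$s{\left(R,M \right)} = 4 + R$
$C = -15$ ($C = - 3 \left(4 + 0\right) - 3 = \left(-3\right) 4 - 3 = -12 - 3 = -15$)
$x{\left(Q \right)} = - 76 Q$
$\frac{x{\left(C \right)}}{I{\left(m \right)}} = \frac{\left(-76\right) \left(-15\right)}{-45} = 1140 \left(- \frac{1}{45}\right) = - \frac{76}{3}$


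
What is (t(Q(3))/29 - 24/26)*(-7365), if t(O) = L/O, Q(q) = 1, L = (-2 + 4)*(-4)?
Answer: 3328980/377 ≈ 8830.2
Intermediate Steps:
L = -8 (L = 2*(-4) = -8)
t(O) = -8/O
(t(Q(3))/29 - 24/26)*(-7365) = (-8/1/29 - 24/26)*(-7365) = (-8*1*(1/29) - 24*1/26)*(-7365) = (-8*1/29 - 12/13)*(-7365) = (-8/29 - 12/13)*(-7365) = -452/377*(-7365) = 3328980/377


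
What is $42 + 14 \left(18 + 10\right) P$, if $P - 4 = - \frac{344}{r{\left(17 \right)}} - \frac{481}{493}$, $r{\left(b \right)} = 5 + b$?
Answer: $- \frac{26583074}{5423} \approx -4901.9$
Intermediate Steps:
$P = - \frac{68395}{5423}$ ($P = 4 - \left(\frac{481}{493} + \frac{344}{5 + 17}\right) = 4 - \left(\frac{481}{493} + \frac{344}{22}\right) = 4 - \frac{90087}{5423} = - \frac{68395}{5423} \approx -12.612$)
$42 + 14 \left(18 + 10\right) P = 42 + 14 \left(18 + 10\right) \left(- \frac{68395}{5423}\right) = 42 + 14 \cdot 28 \left(- \frac{68395}{5423}\right) = 42 + 392 \left(- \frac{68395}{5423}\right) = 42 - \frac{26810840}{5423} = - \frac{26583074}{5423}$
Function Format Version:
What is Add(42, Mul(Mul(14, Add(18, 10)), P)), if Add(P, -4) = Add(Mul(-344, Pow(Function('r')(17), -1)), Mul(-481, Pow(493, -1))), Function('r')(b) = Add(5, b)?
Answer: Rational(-26583074, 5423) ≈ -4901.9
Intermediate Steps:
P = Rational(-68395, 5423) (P = Add(4, Add(Mul(-344, Pow(Add(5, 17), -1)), Mul(-481, Pow(493, -1)))) = Add(4, Add(Mul(-344, Pow(22, -1)), Mul(-481, Rational(1, 493)))) = Add(4, Add(Mul(-344, Rational(1, 22)), Rational(-481, 493))) = Add(4, Add(Rational(-172, 11), Rational(-481, 493))) = Add(4, Rational(-90087, 5423)) = Rational(-68395, 5423) ≈ -12.612)
Add(42, Mul(Mul(14, Add(18, 10)), P)) = Add(42, Mul(Mul(14, Add(18, 10)), Rational(-68395, 5423))) = Add(42, Mul(Mul(14, 28), Rational(-68395, 5423))) = Add(42, Mul(392, Rational(-68395, 5423))) = Add(42, Rational(-26810840, 5423)) = Rational(-26583074, 5423)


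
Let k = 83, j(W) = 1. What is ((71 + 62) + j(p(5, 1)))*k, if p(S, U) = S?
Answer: 11122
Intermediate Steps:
((71 + 62) + j(p(5, 1)))*k = ((71 + 62) + 1)*83 = (133 + 1)*83 = 134*83 = 11122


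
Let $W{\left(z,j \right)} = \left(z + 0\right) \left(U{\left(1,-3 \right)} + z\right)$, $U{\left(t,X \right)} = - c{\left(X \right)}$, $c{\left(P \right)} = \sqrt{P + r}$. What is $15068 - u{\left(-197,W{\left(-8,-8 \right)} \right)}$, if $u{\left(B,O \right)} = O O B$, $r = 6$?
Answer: $859804 + 201728 \sqrt{3} \approx 1.2092 \cdot 10^{6}$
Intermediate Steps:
$c{\left(P \right)} = \sqrt{6 + P}$ ($c{\left(P \right)} = \sqrt{P + 6} = \sqrt{6 + P}$)
$U{\left(t,X \right)} = - \sqrt{6 + X}$
$W{\left(z,j \right)} = z \left(z - \sqrt{3}\right)$ ($W{\left(z,j \right)} = \left(z + 0\right) \left(- \sqrt{6 - 3} + z\right) = z \left(- \sqrt{3} + z\right) = z \left(z - \sqrt{3}\right)$)
$u{\left(B,O \right)} = B O^{2}$ ($u{\left(B,O \right)} = O^{2} B = B O^{2}$)
$15068 - u{\left(-197,W{\left(-8,-8 \right)} \right)} = 15068 - - 197 \left(- 8 \left(-8 - \sqrt{3}\right)\right)^{2} = 15068 - - 197 \left(64 + 8 \sqrt{3}\right)^{2} = 15068 + 197 \left(64 + 8 \sqrt{3}\right)^{2}$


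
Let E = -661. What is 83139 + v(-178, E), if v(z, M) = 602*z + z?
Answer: -24195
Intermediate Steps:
v(z, M) = 603*z
83139 + v(-178, E) = 83139 + 603*(-178) = 83139 - 107334 = -24195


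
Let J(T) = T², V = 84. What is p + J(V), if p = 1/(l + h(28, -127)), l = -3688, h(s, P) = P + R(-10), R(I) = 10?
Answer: 26848079/3805 ≈ 7056.0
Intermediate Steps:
h(s, P) = 10 + P (h(s, P) = P + 10 = 10 + P)
p = -1/3805 (p = 1/(-3688 + (10 - 127)) = 1/(-3688 - 117) = 1/(-3805) = -1/3805 ≈ -0.00026281)
p + J(V) = -1/3805 + 84² = -1/3805 + 7056 = 26848079/3805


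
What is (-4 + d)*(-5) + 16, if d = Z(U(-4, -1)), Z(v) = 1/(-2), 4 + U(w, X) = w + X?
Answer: 77/2 ≈ 38.500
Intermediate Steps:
U(w, X) = -4 + X + w (U(w, X) = -4 + (w + X) = -4 + (X + w) = -4 + X + w)
Z(v) = -1/2
d = -1/2 ≈ -0.50000
(-4 + d)*(-5) + 16 = (-4 - 1/2)*(-5) + 16 = -9/2*(-5) + 16 = 45/2 + 16 = 77/2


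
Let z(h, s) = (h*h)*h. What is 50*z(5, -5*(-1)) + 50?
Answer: 6300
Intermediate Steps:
z(h, s) = h³ (z(h, s) = h²*h = h³)
50*z(5, -5*(-1)) + 50 = 50*5³ + 50 = 50*125 + 50 = 6250 + 50 = 6300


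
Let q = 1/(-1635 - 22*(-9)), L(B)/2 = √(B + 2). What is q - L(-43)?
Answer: -1/1437 - 2*I*√41 ≈ -0.00069589 - 12.806*I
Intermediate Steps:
L(B) = 2*√(2 + B) (L(B) = 2*√(B + 2) = 2*√(2 + B))
q = -1/1437 (q = 1/(-1635 + 198) = 1/(-1437) = -1/1437 ≈ -0.00069589)
q - L(-43) = -1/1437 - 2*√(2 - 43) = -1/1437 - 2*√(-41) = -1/1437 - 2*I*√41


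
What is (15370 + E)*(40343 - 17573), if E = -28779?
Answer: -305322930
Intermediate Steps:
(15370 + E)*(40343 - 17573) = (15370 - 28779)*(40343 - 17573) = -13409*22770 = -305322930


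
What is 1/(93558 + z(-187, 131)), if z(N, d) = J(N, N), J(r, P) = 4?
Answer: 1/93562 ≈ 1.0688e-5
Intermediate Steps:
z(N, d) = 4
1/(93558 + z(-187, 131)) = 1/(93558 + 4) = 1/93562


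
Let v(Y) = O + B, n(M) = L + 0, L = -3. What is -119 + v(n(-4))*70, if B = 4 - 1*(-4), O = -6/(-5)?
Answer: 525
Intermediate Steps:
n(M) = -3 (n(M) = -3 + 0 = -3)
O = 6/5 (O = -6*(-1/5) = 6/5 ≈ 1.2000)
B = 8 (B = 4 + 4 = 8)
v(Y) = 46/5 (v(Y) = 6/5 + 8 = 46/5)
-119 + v(n(-4))*70 = -119 + (46/5)*70 = -119 + 644 = 525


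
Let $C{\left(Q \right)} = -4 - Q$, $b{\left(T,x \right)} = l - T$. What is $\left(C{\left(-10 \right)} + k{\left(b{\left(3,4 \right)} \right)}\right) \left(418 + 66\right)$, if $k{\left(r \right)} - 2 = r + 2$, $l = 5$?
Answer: $5808$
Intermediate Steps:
$b{\left(T,x \right)} = 5 - T$
$k{\left(r \right)} = 4 + r$ ($k{\left(r \right)} = 2 + \left(r + 2\right) = 2 + \left(2 + r\right) = 4 + r$)
$\left(C{\left(-10 \right)} + k{\left(b{\left(3,4 \right)} \right)}\right) \left(418 + 66\right) = \left(\left(-4 - -10\right) + \left(4 + \left(5 - 3\right)\right)\right) \left(418 + 66\right) = \left(\left(-4 + 10\right) + \left(4 + \left(5 - 3\right)\right)\right) 484 = \left(6 + \left(4 + 2\right)\right) 484 = \left(6 + 6\right) 484 = 12 \cdot 484 = 5808$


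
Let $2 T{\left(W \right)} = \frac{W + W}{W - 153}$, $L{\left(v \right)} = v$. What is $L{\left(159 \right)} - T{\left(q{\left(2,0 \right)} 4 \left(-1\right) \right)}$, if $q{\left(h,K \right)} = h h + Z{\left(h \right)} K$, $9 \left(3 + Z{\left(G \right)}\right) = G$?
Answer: $\frac{26855}{169} \approx 158.91$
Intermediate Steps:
$Z{\left(G \right)} = -3 + \frac{G}{9}$
$q{\left(h,K \right)} = h^{2} + K \left(-3 + \frac{h}{9}\right)$ ($q{\left(h,K \right)} = h h + \left(-3 + \frac{h}{9}\right) K = h^{2} + K \left(-3 + \frac{h}{9}\right)$)
$T{\left(W \right)} = \frac{W}{-153 + W}$ ($T{\left(W \right)} = \frac{\left(W + W\right) \frac{1}{W - 153}}{2} = \frac{2 W \frac{1}{-153 + W}}{2} = \frac{W}{-153 + W}$)
$L{\left(159 \right)} - T{\left(q{\left(2,0 \right)} 4 \left(-1\right) \right)} = 159 - \frac{\left(2^{2} + \frac{1}{9} \cdot 0 \left(-27 + 2\right)\right) 4 \left(-1\right)}{-153 + \left(2^{2} + \frac{1}{9} \cdot 0 \left(-27 + 2\right)\right) 4 \left(-1\right)} = 159 - \frac{\left(4 + \frac{1}{9} \cdot 0 \left(-25\right)\right) 4 \left(-1\right)}{-153 + \left(4 + \frac{1}{9} \cdot 0 \left(-25\right)\right) 4 \left(-1\right)} = 159 - \frac{\left(4 + 0\right) 4 \left(-1\right)}{-153 + \left(4 + 0\right) 4 \left(-1\right)} = 159 - \frac{4 \cdot 4 \left(-1\right)}{-153 + 4 \cdot 4 \left(-1\right)} = 159 - \frac{16 \left(-1\right)}{-153 + 16 \left(-1\right)} = 159 - - \frac{16}{-153 - 16} = 159 - - \frac{16}{-169} = 159 - \left(-16\right) \left(- \frac{1}{169}\right) = 159 - \frac{16}{169} = \frac{26855}{169}$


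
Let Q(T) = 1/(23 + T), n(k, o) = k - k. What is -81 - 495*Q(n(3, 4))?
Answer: -2358/23 ≈ -102.52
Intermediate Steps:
n(k, o) = 0
-81 - 495*Q(n(3, 4)) = -81 - 495/(23 + 0) = -81 - 495/23 = -2358/23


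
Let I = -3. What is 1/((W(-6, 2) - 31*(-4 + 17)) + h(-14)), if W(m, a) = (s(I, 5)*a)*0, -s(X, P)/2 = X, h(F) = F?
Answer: -1/417 ≈ -0.0023981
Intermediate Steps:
s(X, P) = -2*X
W(m, a) = 0 (W(m, a) = ((-2*(-3))*a)*0 = (6*a)*0 = 0)
1/((W(-6, 2) - 31*(-4 + 17)) + h(-14)) = 1/((0 - 31*(-4 + 17)) - 14) = 1/((0 - 31*13) - 14) = 1/((0 - 403) - 14) = 1/(-403 - 14) = 1/(-417) = -1/417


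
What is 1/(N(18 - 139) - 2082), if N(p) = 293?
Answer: -1/1789 ≈ -0.00055897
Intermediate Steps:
1/(N(18 - 139) - 2082) = 1/(293 - 2082) = 1/(-1789) = -1/1789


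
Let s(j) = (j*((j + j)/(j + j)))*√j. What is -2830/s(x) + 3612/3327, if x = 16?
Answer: -1530707/35488 ≈ -43.133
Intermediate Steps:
s(j) = j^(3/2) (s(j) = (j*((2*j)/((2*j))))*√j = (j*((2*j)*(1/(2*j))))*√j = (j*1)*√j = j*√j = j^(3/2))
-2830/s(x) + 3612/3327 = -2830/(16^(3/2)) + 3612/3327 = -2830/64 + 3612*(1/3327) = -2830*1/64 + 1204/1109 = -1415/32 + 1204/1109 = -1530707/35488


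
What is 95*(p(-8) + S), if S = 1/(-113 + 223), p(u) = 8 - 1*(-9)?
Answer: 35549/22 ≈ 1615.9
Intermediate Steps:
p(u) = 17 (p(u) = 8 + 9 = 17)
S = 1/110 ≈ 0.0090909
95*(p(-8) + S) = 95*(17 + 1/110) = 95*(1871/110) = 35549/22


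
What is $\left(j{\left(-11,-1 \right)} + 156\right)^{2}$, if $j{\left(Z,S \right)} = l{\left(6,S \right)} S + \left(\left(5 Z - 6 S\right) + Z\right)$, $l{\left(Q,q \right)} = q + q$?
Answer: $9604$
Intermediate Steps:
$l{\left(Q,q \right)} = 2 q$
$j{\left(Z,S \right)} = - 6 S + 2 S^{2} + 6 Z$ ($j{\left(Z,S \right)} = 2 S S + \left(\left(5 Z - 6 S\right) + Z\right) = 2 S^{2} + \left(\left(- 6 S + 5 Z\right) + Z\right) = 2 S^{2} - \left(- 6 Z + 6 S\right) = - 6 S + 2 S^{2} + 6 Z$)
$\left(j{\left(-11,-1 \right)} + 156\right)^{2} = \left(\left(\left(-6\right) \left(-1\right) + 2 \left(-1\right)^{2} + 6 \left(-11\right)\right) + 156\right)^{2} = \left(\left(6 + 2 \cdot 1 - 66\right) + 156\right)^{2} = \left(\left(6 + 2 - 66\right) + 156\right)^{2} = \left(-58 + 156\right)^{2} = 98^{2} = 9604$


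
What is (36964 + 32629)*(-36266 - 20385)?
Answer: -3942513043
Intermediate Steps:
(36964 + 32629)*(-36266 - 20385) = 69593*(-56651) = -3942513043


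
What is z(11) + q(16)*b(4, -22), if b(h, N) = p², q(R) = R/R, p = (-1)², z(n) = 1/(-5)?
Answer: ⅘ ≈ 0.80000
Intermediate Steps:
z(n) = -⅕
p = 1
q(R) = 1
b(h, N) = 1 (b(h, N) = 1² = 1)
z(11) + q(16)*b(4, -22) = -⅕ + 1*1 = -⅕ + 1 = ⅘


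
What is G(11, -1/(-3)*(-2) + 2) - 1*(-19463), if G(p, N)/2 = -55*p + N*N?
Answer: 164309/9 ≈ 18257.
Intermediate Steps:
G(p, N) = -110*p + 2*N**2 (G(p, N) = 2*(-55*p + N*N) = 2*(-55*p + N**2) = 2*(N**2 - 55*p) = -110*p + 2*N**2)
G(11, -1/(-3)*(-2) + 2) - 1*(-19463) = (-110*11 + 2*(-1/(-3)*(-2) + 2)**2) - 1*(-19463) = (-1210 + 2*(-1*(-1/3)*(-2) + 2)**2) + 19463 = (-1210 + 2*((1/3)*(-2) + 2)**2) + 19463 = (-1210 + 2*(-2/3 + 2)**2) + 19463 = (-1210 + 2*(4/3)**2) + 19463 = (-1210 + 2*(16/9)) + 19463 = (-1210 + 32/9) + 19463 = -10858/9 + 19463 = 164309/9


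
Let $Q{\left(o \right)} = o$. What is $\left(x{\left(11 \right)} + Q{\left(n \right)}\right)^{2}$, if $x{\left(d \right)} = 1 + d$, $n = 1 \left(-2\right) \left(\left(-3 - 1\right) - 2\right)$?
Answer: $576$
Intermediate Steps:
$n = 12$ ($n = - 2 \left(-4 - 2\right) = \left(-2\right) \left(-6\right) = 12$)
$\left(x{\left(11 \right)} + Q{\left(n \right)}\right)^{2} = \left(\left(1 + 11\right) + 12\right)^{2} = \left(12 + 12\right)^{2} = 24^{2} = 576$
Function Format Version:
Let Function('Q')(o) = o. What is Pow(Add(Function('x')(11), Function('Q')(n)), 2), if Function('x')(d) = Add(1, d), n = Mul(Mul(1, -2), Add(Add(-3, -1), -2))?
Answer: 576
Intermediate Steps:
n = 12 (n = Mul(-2, Add(-4, -2)) = Mul(-2, -6) = 12)
Pow(Add(Function('x')(11), Function('Q')(n)), 2) = Pow(Add(Add(1, 11), 12), 2) = Pow(Add(12, 12), 2) = Pow(24, 2) = 576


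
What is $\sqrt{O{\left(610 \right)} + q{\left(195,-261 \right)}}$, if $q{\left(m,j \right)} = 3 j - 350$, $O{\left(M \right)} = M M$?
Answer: $127 \sqrt{23} \approx 609.07$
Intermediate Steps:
$O{\left(M \right)} = M^{2}$
$q{\left(m,j \right)} = -350 + 3 j$
$\sqrt{O{\left(610 \right)} + q{\left(195,-261 \right)}} = \sqrt{610^{2} + \left(-350 + 3 \left(-261\right)\right)} = \sqrt{372100 - 1133} = \sqrt{370967} = 127 \sqrt{23}$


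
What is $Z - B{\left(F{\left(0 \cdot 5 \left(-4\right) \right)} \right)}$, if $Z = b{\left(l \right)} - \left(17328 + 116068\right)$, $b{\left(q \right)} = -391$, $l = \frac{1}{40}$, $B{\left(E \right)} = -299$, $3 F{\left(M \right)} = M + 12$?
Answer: $-133488$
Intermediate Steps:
$F{\left(M \right)} = 4 + \frac{M}{3}$ ($F{\left(M \right)} = \frac{M + 12}{3} = \frac{12 + M}{3} = 4 + \frac{M}{3}$)
$l = \frac{1}{40} \approx 0.025$
$Z = -133787$ ($Z = -391 - \left(17328 + 116068\right) = -391 - 133396 = -133787$)
$Z - B{\left(F{\left(0 \cdot 5 \left(-4\right) \right)} \right)} = -133787 - -299 = -133787 + 299 = -133488$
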